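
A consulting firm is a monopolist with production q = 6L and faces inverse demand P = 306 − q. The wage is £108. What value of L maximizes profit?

L* = 24

Marginal revenue from the inverse demand is MR = 306 − 2q.
The marginal product is MP_L = 6.
A monopolist hires until marginal revenue product equals the wage: MR·MP_L = w.
(306 − 12L)·6 = 108, so L = 24.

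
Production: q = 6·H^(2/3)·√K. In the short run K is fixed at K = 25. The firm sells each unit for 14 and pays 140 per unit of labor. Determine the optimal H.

H* = 8

With K = 25, MP_H = (2/3)·6·H^(-1/3)·25^(1/2) = 20·H^(-1/3).
Profit maximization for a price taker requires P·MP_H = w: 14·20·H^(-1/3) = 140.
So H^(-1/3) = 0.5, which gives H = 8.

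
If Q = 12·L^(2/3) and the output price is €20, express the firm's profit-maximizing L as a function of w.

L(w) = 4096000/w³

MP_L = (2/3)·12·L^(-1/3) = 8·L^(-1/3).
Setting P·MP_L = w: 160·L^(-1/3) = w.
Solving for L: L^(-1/3) = w/160, so L = (160/w)^(3).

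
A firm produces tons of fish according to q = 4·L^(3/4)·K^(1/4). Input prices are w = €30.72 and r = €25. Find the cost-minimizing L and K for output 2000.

Cost minimization requires the marginal rate of technical substitution to equal the input-price ratio: MP_L/MP_K = w/r.
Here MP_L/MP_K = (3/4)·(K/L)/(1/4) = 3·(K/L). Setting this equal to 30.72/25 = 1.2288 gives K = 0.4096L.
Substituting into q = 2000: 4·L^(3/4)·(0.4096L)^(1/4) = 2000.
Solving, L = 625 and K = 256.

L* = 625, K* = 256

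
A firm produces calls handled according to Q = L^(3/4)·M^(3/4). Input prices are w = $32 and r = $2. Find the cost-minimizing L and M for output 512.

Cost minimization requires the marginal rate of technical substitution to equal the input-price ratio: MP_L/MP_M = w/r.
Here MP_L/MP_M = (3/4)·(M/L)/(3/4) = (M/L). Setting this equal to 32/2 = 16 gives M = 16L.
Substituting into Q = 512: L^(3/4)·(16L)^(3/4) = 512.
Solving, L = 16 and M = 256.

L* = 16, M* = 256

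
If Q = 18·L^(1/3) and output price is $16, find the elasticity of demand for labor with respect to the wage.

MP_L = (1/3)·18·L^(-2/3), so P·MP_L = w gives 96·L^(-2/3) = w.
Solving, L(w) = (96/w)^(3/2). This is a constant-elasticity form: L ∝ w^(−3/2), so ε = −3/2.

ε = -1.5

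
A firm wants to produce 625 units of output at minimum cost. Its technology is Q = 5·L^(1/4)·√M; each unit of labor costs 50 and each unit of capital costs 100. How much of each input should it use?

Cost minimization requires the marginal rate of technical substitution to equal the input-price ratio: MP_L/MP_M = w/r.
Here MP_L/MP_M = (1/4)·(M/L)/(1/2) = 0.5·(M/L). Setting this equal to 50/100 = 0.5 gives M = L.
Substituting into Q = 625: 5·L^(1/4)·(L)^(1/2) = 625.
Solving, L = 625 and M = 625.

L* = 625, M* = 625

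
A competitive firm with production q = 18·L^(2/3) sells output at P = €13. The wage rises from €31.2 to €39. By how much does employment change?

ΔL = -61

From P·MP_L = w with MP_L = 12·L^(-1/3), the labor demand is L(w) = (156/w)^(3).
At w = 31.2: L = 125. At w = 39: L = 64.
ΔL = 64 − 125 = -61.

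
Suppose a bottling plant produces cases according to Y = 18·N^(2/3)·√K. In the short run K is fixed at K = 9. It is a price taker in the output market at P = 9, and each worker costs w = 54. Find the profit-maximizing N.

With K = 9, MP_N = (2/3)·18·N^(-1/3)·9^(1/2) = 36·N^(-1/3).
Profit maximization for a price taker requires P·MP_N = w: 9·36·N^(-1/3) = 54.
So N^(-1/3) = 1/6, which gives N = 216.

N* = 216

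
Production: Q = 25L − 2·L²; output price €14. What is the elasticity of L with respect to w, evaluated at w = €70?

ε = -0.25

From P·MP_L = w with MP_L = 25 − 4L, labor demand is L(w) = (25 − w/14)/4.
dL/dw = −1/(56) = -1/56.
At w = 70, L = 5, so ε = (dL/dw)·(w/L) = (-1/56)·(70/5) = -0.25.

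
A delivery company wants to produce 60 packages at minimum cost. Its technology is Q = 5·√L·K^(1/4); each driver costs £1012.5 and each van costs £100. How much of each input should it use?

L* = 16, K* = 81

Cost minimization requires the marginal rate of technical substitution to equal the input-price ratio: MP_L/MP_K = w/r.
Here MP_L/MP_K = (1/2)·(K/L)/(1/4) = 2·(K/L). Setting this equal to 1012.5/100 = 10.125 gives K = 5.0625L.
Substituting into Q = 60: 5·L^(1/2)·(5.0625L)^(1/4) = 60.
Solving, L = 16 and K = 81.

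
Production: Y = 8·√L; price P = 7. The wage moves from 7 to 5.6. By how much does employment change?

ΔL = 9

From P·MP_L = w with MP_L = 4·L^(-1/2), the labor demand is L(w) = (28/w)^(2).
At w = 7: L = 16. At w = 5.6: L = 25.
ΔL = 25 − 16 = 9.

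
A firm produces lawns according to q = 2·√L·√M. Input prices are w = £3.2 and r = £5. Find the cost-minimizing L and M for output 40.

Cost minimization requires the marginal rate of technical substitution to equal the input-price ratio: MP_L/MP_M = w/r.
Here MP_L/MP_M = (1/2)·(M/L)/(1/2) = (M/L). Setting this equal to 3.2/5 = 0.64 gives M = 0.64L.
Substituting into q = 40: 2·L^(1/2)·(0.64L)^(1/2) = 40.
Solving, L = 25 and M = 16.

L* = 25, M* = 16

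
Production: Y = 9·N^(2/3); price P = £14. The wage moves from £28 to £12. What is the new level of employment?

N* = 343

From P·MP_N = w with MP_N = 6·N^(-1/3), the labor demand is N(w) = (84/w)^(3).
At w = 28: N = 27. At w = 12: N = 343.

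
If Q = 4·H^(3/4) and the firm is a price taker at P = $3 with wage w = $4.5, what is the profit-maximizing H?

MP_H = (3/4)·4·H^(-1/4) = 3·H^(-1/4).
Profit maximization for a price taker requires P·MP_H = w: 3·3·H^(-1/4) = 4.5.
So H^(-1/4) = 0.5, which gives H = 16.

H* = 16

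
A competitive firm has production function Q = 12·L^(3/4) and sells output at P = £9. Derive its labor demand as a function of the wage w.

MP_L = (3/4)·12·L^(-1/4) = 9·L^(-1/4).
Setting P·MP_L = w: 81·L^(-1/4) = w.
Solving for L: L^(-1/4) = w/81, so L = (81/w)^(4).

L(w) = (81/w)^(4)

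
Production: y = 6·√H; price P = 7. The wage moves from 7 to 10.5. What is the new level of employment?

H* = 4

From P·MP_H = w with MP_H = 3·H^(-1/2), the labor demand is H(w) = (21/w)^(2).
At w = 7: H = 9. At w = 10.5: H = 4.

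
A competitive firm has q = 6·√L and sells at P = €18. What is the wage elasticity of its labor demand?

MP_L = (1/2)·6·L^(-1/2), so P·MP_L = w gives 54·L^(-1/2) = w.
Solving, L(w) = (54/w)^(2). This is a constant-elasticity form: L ∝ w^(−2), so ε = −2.

ε = -2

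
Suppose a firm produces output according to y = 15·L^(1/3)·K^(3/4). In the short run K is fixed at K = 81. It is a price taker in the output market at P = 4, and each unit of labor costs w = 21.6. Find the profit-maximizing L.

With K = 81, MP_L = (1/3)·15·L^(-2/3)·81^(3/4) = 135·L^(-2/3).
Profit maximization for a price taker requires P·MP_L = w: 4·135·L^(-2/3) = 21.6.
So L^(-2/3) = 0.04, which gives L = 125.

L* = 125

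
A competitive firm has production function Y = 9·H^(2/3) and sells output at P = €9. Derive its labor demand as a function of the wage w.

H(w) = 157464/w³

MP_H = (2/3)·9·H^(-1/3) = 6·H^(-1/3).
Setting P·MP_H = w: 54·H^(-1/3) = w.
Solving for H: H^(-1/3) = w/54, so H = (54/w)^(3).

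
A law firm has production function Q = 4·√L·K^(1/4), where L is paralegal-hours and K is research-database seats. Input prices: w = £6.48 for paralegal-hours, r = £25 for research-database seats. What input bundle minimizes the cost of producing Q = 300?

Cost minimization requires the marginal rate of technical substitution to equal the input-price ratio: MP_L/MP_K = w/r.
Here MP_L/MP_K = (1/2)·(K/L)/(1/4) = 2·(K/L). Setting this equal to 6.48/25 = 0.2592 gives K = 0.1296L.
Substituting into Q = 300: 4·L^(1/2)·(0.1296L)^(1/4) = 300.
Solving, L = 625 and K = 81.

L* = 625, K* = 81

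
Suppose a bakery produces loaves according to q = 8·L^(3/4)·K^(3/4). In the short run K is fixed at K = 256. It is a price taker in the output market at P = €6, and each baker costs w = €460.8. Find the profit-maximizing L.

L* = 625

With K = 256, MP_L = (3/4)·8·L^(-1/4)·256^(3/4) = 384·L^(-1/4).
Profit maximization for a price taker requires P·MP_L = w: 6·384·L^(-1/4) = 460.8.
So L^(-1/4) = 0.2, which gives L = 625.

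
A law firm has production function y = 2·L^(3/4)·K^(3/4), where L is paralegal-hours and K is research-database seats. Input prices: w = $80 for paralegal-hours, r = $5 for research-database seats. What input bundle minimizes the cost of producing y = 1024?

Cost minimization requires the marginal rate of technical substitution to equal the input-price ratio: MP_L/MP_K = w/r.
Here MP_L/MP_K = (3/4)·(K/L)/(3/4) = (K/L). Setting this equal to 80/5 = 16 gives K = 16L.
Substituting into y = 1024: 2·L^(3/4)·(16L)^(3/4) = 1024.
Solving, L = 16 and K = 256.

L* = 16, K* = 256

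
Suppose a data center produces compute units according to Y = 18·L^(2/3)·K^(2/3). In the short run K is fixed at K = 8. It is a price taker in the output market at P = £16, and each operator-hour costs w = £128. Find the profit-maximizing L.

L* = 216

With K = 8, MP_L = (2/3)·18·L^(-1/3)·8^(2/3) = 48·L^(-1/3).
Profit maximization for a price taker requires P·MP_L = w: 16·48·L^(-1/3) = 128.
So L^(-1/3) = 1/6, which gives L = 216.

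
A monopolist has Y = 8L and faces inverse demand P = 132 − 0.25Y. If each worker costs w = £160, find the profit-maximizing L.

L* = 28

Marginal revenue from the inverse demand is MR = 132 − 0.5Y.
The marginal product is MP_L = 8.
A monopolist hires until marginal revenue product equals the wage: MR·MP_L = w.
(132 − 4L)·8 = 160, so L = 28.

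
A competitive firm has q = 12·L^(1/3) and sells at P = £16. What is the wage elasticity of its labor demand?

ε = -1.5

MP_L = (1/3)·12·L^(-2/3), so P·MP_L = w gives 64·L^(-2/3) = w.
Solving, L(w) = (64/w)^(3/2). This is a constant-elasticity form: L ∝ w^(−3/2), so ε = −3/2.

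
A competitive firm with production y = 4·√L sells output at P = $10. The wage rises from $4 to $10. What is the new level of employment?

From P·MP_L = w with MP_L = 2·L^(-1/2), the labor demand is L(w) = (20/w)^(2).
At w = 4: L = 25. At w = 10: L = 4.

L* = 4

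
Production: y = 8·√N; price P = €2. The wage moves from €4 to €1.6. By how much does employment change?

From P·MP_N = w with MP_N = 4·N^(-1/2), the labor demand is N(w) = (8/w)^(2).
At w = 4: N = 4. At w = 1.6: N = 25.
ΔN = 25 − 4 = 21.

ΔN = 21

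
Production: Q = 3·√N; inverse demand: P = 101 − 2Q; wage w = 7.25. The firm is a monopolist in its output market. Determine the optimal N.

Marginal revenue from the inverse demand is MR = 101 − 4Q.
The marginal product is MP_N = 1.5·N^(-1/2).
A monopolist hires until marginal revenue product equals the wage: MR·MP_N = w.
At N, Q = 3·√N. Substituting and solving: (101 − 12·√N)·1.5·N^(-1/2) = 7.25 gives N = 36.

N* = 36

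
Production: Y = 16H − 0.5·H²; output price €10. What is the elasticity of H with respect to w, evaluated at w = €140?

ε = -7

From P·MP_H = w with MP_H = 16 − H, labor demand is H(w) = 16 − w/10.
dH/dw = −1/(10) = -0.1.
At w = 140, H = 2, so ε = (dH/dw)·(w/H) = (-0.1)·(140/2) = -7.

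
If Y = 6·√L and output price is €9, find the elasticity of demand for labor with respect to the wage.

MP_L = (1/2)·6·L^(-1/2), so P·MP_L = w gives 27·L^(-1/2) = w.
Solving, L(w) = (27/w)^(2). This is a constant-elasticity form: L ∝ w^(−2), so ε = −2.

ε = -2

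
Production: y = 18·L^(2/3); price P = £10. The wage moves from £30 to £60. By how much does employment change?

From P·MP_L = w with MP_L = 12·L^(-1/3), the labor demand is L(w) = (120/w)^(3).
At w = 30: L = 64. At w = 60: L = 8.
ΔL = 8 − 64 = -56.

ΔL = -56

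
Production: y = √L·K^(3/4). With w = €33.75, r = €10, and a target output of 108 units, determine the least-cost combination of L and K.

Cost minimization requires the marginal rate of technical substitution to equal the input-price ratio: MP_L/MP_K = w/r.
Here MP_L/MP_K = (1/2)·(K/L)/(3/4) = (2/3)·(K/L). Setting this equal to 33.75/10 = 3.375 gives K = 5.0625L.
Substituting into y = 108: L^(1/2)·(5.0625L)^(3/4) = 108.
Solving, L = 16 and K = 81.

L* = 16, K* = 81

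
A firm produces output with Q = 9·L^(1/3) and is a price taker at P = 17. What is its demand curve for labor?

MP_L = (1/3)·9·L^(-2/3) = 3·L^(-2/3).
Setting P·MP_L = w: 51·L^(-2/3) = w.
Solving for L: L^(-2/3) = w/51, so L = (51/w)^(3/2).

L(w) = (51/w)^(3/2)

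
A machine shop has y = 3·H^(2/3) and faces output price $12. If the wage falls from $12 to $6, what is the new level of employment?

H* = 64

From P·MP_H = w with MP_H = 2·H^(-1/3), the labor demand is H(w) = (24/w)^(3).
At w = 12: H = 8. At w = 6: H = 64.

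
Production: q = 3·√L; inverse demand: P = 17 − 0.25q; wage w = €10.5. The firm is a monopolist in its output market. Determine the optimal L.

L* = 4

Marginal revenue from the inverse demand is MR = 17 − 0.5q.
The marginal product is MP_L = 1.5·L^(-1/2).
A monopolist hires until marginal revenue product equals the wage: MR·MP_L = w.
At L, q = 3·√L. Substituting and solving: (17 − 1.5·√L)·1.5·L^(-1/2) = 10.5 gives L = 4.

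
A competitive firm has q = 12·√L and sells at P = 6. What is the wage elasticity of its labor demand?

MP_L = (1/2)·12·L^(-1/2), so P·MP_L = w gives 36·L^(-1/2) = w.
Solving, L(w) = (36/w)^(2). This is a constant-elasticity form: L ∝ w^(−2), so ε = −2.

ε = -2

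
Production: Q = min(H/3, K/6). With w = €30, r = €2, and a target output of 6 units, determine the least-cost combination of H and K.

With a fixed-proportions technology, the cost-minimizing bundle uses no slack in either input: H/3 = K/6 = Q.
So H = 3·6 = 18 and K = 6·6 = 36.

H* = 18, K* = 36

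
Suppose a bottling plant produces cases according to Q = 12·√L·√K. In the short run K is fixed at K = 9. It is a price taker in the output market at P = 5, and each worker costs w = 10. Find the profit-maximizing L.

With K = 9, MP_L = (1/2)·12·L^(-1/2)·9^(1/2) = 18·L^(-1/2).
Profit maximization for a price taker requires P·MP_L = w: 5·18·L^(-1/2) = 10.
So L^(-1/2) = 1/9, which gives L = 81.

L* = 81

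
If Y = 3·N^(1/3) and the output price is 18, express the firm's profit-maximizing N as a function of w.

N(w) = (18/w)^(3/2)

MP_N = (1/3)·3·N^(-2/3) = N^(-2/3).
Setting P·MP_N = w: 18·N^(-2/3) = w.
Solving for N: N^(-2/3) = w/18, so N = (18/w)^(3/2).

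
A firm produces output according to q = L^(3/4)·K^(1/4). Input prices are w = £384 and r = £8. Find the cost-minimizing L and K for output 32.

Cost minimization requires the marginal rate of technical substitution to equal the input-price ratio: MP_L/MP_K = w/r.
Here MP_L/MP_K = (3/4)·(K/L)/(1/4) = 3·(K/L). Setting this equal to 384/8 = 48 gives K = 16L.
Substituting into q = 32: L^(3/4)·(16L)^(1/4) = 32.
Solving, L = 16 and K = 256.

L* = 16, K* = 256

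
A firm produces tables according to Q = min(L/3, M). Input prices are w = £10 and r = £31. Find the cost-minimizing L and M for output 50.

L* = 150, M* = 50

With a fixed-proportions technology, the cost-minimizing bundle uses no slack in either input: L/3 = M = Q.
So L = 3·50 = 150 and M = 50.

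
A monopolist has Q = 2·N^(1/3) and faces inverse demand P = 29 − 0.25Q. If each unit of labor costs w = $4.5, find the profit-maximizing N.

N* = 8

Marginal revenue from the inverse demand is MR = 29 − 0.5Q.
The marginal product is MP_N = (2/3)·N^(-2/3).
A monopolist hires until marginal revenue product equals the wage: MR·MP_N = w.
At N, Q = 2·N^(1/3). Substituting and solving: (29 − N^(1/3))·(2/3)·N^(-2/3) = 4.5 gives N = 8.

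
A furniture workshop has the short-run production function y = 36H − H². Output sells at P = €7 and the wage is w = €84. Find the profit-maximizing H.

H* = 12

The marginal product of H is MP_H = 36 − 2H.
A price-taking firm hires until the value of the marginal product equals the wage: P·MP_H = w, so 7·(36 − 2H) = 84.
Then 36 − 2H = 12, giving H = 12.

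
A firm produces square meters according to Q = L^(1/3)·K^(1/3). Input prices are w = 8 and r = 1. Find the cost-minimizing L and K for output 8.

Cost minimization requires the marginal rate of technical substitution to equal the input-price ratio: MP_L/MP_K = w/r.
Here MP_L/MP_K = (1/3)·(K/L)/(1/3) = (K/L). Setting this equal to 8/1 = 8 gives K = 8L.
Substituting into Q = 8: L^(1/3)·(8L)^(1/3) = 8.
Solving, L = 8 and K = 64.

L* = 8, K* = 64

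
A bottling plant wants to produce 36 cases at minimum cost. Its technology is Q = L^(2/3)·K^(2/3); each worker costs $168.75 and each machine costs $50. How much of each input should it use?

Cost minimization requires the marginal rate of technical substitution to equal the input-price ratio: MP_L/MP_K = w/r.
Here MP_L/MP_K = (2/3)·(K/L)/(2/3) = (K/L). Setting this equal to 168.75/50 = 3.375 gives K = 3.375L.
Substituting into Q = 36: L^(2/3)·(3.375L)^(2/3) = 36.
Solving, L = 8 and K = 27.

L* = 8, K* = 27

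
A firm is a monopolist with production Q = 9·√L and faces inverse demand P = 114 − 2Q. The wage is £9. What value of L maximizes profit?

L* = 9

Marginal revenue from the inverse demand is MR = 114 − 4Q.
The marginal product is MP_L = 4.5·L^(-1/2).
A monopolist hires until marginal revenue product equals the wage: MR·MP_L = w.
At L, Q = 9·√L. Substituting and solving: (114 − 36·√L)·4.5·L^(-1/2) = 9 gives L = 9.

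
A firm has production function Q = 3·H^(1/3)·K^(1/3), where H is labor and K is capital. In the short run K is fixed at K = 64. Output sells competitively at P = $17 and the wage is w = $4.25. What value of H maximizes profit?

H* = 64

With K = 64, MP_H = (1/3)·3·H^(-2/3)·64^(1/3) = 4·H^(-2/3).
Profit maximization for a price taker requires P·MP_H = w: 17·4·H^(-2/3) = 4.25.
So H^(-2/3) = 0.0625, which gives H = 64.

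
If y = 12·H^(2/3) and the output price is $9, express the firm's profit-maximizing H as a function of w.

H(w) = 373248/w³

MP_H = (2/3)·12·H^(-1/3) = 8·H^(-1/3).
Setting P·MP_H = w: 72·H^(-1/3) = w.
Solving for H: H^(-1/3) = w/72, so H = (72/w)^(3).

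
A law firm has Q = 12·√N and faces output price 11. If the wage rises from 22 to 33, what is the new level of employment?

N* = 4

From P·MP_N = w with MP_N = 6·N^(-1/2), the labor demand is N(w) = (66/w)^(2).
At w = 22: N = 9. At w = 33: N = 4.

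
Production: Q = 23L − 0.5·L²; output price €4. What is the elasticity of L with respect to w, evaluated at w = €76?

ε = -4.75

From P·MP_L = w with MP_L = 23 − L, labor demand is L(w) = 23 − w/4.
dL/dw = −1/(4) = -0.25.
At w = 76, L = 4, so ε = (dL/dw)·(w/L) = (-0.25)·(76/4) = -4.75.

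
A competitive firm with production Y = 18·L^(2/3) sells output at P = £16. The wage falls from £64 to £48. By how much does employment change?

ΔL = 37

From P·MP_L = w with MP_L = 12·L^(-1/3), the labor demand is L(w) = (192/w)^(3).
At w = 64: L = 27. At w = 48: L = 64.
ΔL = 64 − 27 = 37.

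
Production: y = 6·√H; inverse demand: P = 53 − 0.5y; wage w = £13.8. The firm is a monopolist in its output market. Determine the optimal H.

H* = 25

Marginal revenue from the inverse demand is MR = 53 − y.
The marginal product is MP_H = 3·H^(-1/2).
A monopolist hires until marginal revenue product equals the wage: MR·MP_H = w.
At H, y = 6·√H. Substituting and solving: (53 − 6·√H)·3·H^(-1/2) = 13.8 gives H = 25.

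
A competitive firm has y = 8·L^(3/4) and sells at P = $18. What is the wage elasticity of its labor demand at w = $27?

ε = -4

MP_L = (3/4)·8·L^(-1/4), so P·MP_L = w gives 108·L^(-1/4) = w.
Solving, L(w) = (108/w)^(4). This is a constant-elasticity form: L ∝ w^(−4), so ε = −4.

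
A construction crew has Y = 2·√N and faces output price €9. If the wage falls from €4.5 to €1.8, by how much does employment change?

ΔN = 21

From P·MP_N = w with MP_N = N^(-1/2), the labor demand is N(w) = (9/w)^(2).
At w = 4.5: N = 4. At w = 1.8: N = 25.
ΔN = 25 − 4 = 21.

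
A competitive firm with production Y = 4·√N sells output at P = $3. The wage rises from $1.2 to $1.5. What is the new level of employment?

N* = 16

From P·MP_N = w with MP_N = 2·N^(-1/2), the labor demand is N(w) = (6/w)^(2).
At w = 1.2: N = 25. At w = 1.5: N = 16.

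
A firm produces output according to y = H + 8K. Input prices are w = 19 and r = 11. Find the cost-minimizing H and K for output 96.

H* = 0, K* = 12

The inputs are perfect substitutes, so the firm uses whichever has the lower cost per unit of output.
Cost per unit of output via H is 19; via K it is 1.375. K is cheaper.
Producing y = 96 with K alone: H = 0, K = 12.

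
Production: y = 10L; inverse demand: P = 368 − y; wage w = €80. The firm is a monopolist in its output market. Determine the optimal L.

Marginal revenue from the inverse demand is MR = 368 − 2y.
The marginal product is MP_L = 10.
A monopolist hires until marginal revenue product equals the wage: MR·MP_L = w.
(368 − 20L)·10 = 80, so L = 18.

L* = 18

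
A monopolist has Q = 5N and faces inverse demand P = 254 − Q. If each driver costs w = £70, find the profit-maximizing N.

N* = 24

Marginal revenue from the inverse demand is MR = 254 − 2Q.
The marginal product is MP_N = 5.
A monopolist hires until marginal revenue product equals the wage: MR·MP_N = w.
(254 − 10N)·5 = 70, so N = 24.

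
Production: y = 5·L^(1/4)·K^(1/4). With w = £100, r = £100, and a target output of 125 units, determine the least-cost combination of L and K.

Cost minimization requires the marginal rate of technical substitution to equal the input-price ratio: MP_L/MP_K = w/r.
Here MP_L/MP_K = (1/4)·(K/L)/(1/4) = (K/L). Setting this equal to 100/100 = 1 gives K = L.
Substituting into y = 125: 5·L^(1/4)·(L)^(1/4) = 125.
Solving, L = 625 and K = 625.

L* = 625, K* = 625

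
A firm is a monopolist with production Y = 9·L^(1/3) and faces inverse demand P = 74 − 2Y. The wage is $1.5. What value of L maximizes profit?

L* = 8

Marginal revenue from the inverse demand is MR = 74 − 4Y.
The marginal product is MP_L = 3·L^(-2/3).
A monopolist hires until marginal revenue product equals the wage: MR·MP_L = w.
At L, Y = 9·L^(1/3). Substituting and solving: (74 − 36·L^(1/3))·3·L^(-2/3) = 1.5 gives L = 8.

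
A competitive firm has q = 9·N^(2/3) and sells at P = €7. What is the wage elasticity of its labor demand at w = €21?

ε = -3

MP_N = (2/3)·9·N^(-1/3), so P·MP_N = w gives 42·N^(-1/3) = w.
Solving, N(w) = (42/w)^(3). This is a constant-elasticity form: N ∝ w^(−3), so ε = −3.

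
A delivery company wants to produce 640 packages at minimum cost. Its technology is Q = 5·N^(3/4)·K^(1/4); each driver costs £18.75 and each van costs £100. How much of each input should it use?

N* = 256, K* = 16

Cost minimization requires the marginal rate of technical substitution to equal the input-price ratio: MP_N/MP_K = w/r.
Here MP_N/MP_K = (3/4)·(K/N)/(1/4) = 3·(K/N). Setting this equal to 18.75/100 = 0.1875 gives K = 0.0625N.
Substituting into Q = 640: 5·N^(3/4)·(0.0625N)^(1/4) = 640.
Solving, N = 256 and K = 16.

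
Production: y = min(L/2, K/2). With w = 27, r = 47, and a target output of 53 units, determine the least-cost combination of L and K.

With a fixed-proportions technology, the cost-minimizing bundle uses no slack in either input: L/2 = K/2 = y.
So L = 2·53 = 106 and K = 2·53 = 106.

L* = 106, K* = 106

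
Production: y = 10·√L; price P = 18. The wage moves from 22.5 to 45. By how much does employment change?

ΔL = -12

From P·MP_L = w with MP_L = 5·L^(-1/2), the labor demand is L(w) = (90/w)^(2).
At w = 22.5: L = 16. At w = 45: L = 4.
ΔL = 4 − 16 = -12.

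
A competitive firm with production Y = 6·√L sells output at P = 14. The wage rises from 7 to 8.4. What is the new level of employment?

L* = 25

From P·MP_L = w with MP_L = 3·L^(-1/2), the labor demand is L(w) = (42/w)^(2).
At w = 7: L = 36. At w = 8.4: L = 25.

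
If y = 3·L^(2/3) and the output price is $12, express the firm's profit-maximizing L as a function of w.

MP_L = (2/3)·3·L^(-1/3) = 2·L^(-1/3).
Setting P·MP_L = w: 24·L^(-1/3) = w.
Solving for L: L^(-1/3) = w/24, so L = (24/w)^(3).

L(w) = 13824/w³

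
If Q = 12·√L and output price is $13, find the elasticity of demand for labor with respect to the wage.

MP_L = (1/2)·12·L^(-1/2), so P·MP_L = w gives 78·L^(-1/2) = w.
Solving, L(w) = (78/w)^(2). This is a constant-elasticity form: L ∝ w^(−2), so ε = −2.

ε = -2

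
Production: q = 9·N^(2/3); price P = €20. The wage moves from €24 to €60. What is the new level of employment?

N* = 8

From P·MP_N = w with MP_N = 6·N^(-1/3), the labor demand is N(w) = (120/w)^(3).
At w = 24: N = 125. At w = 60: N = 8.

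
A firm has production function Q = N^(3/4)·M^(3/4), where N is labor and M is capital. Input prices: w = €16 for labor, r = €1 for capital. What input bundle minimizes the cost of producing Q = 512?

Cost minimization requires the marginal rate of technical substitution to equal the input-price ratio: MP_N/MP_M = w/r.
Here MP_N/MP_M = (3/4)·(M/N)/(3/4) = (M/N). Setting this equal to 16/1 = 16 gives M = 16N.
Substituting into Q = 512: N^(3/4)·(16N)^(3/4) = 512.
Solving, N = 16 and M = 256.

N* = 16, M* = 256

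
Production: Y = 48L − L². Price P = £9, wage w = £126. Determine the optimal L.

L* = 17

The marginal product of L is MP_L = 48 − 2L.
A price-taking firm hires until the value of the marginal product equals the wage: P·MP_L = w, so 9·(48 − 2L) = 126.
Then 48 − 2L = 14, giving L = 17.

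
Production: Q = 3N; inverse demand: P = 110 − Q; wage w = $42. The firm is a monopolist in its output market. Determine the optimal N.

Marginal revenue from the inverse demand is MR = 110 − 2Q.
The marginal product is MP_N = 3.
A monopolist hires until marginal revenue product equals the wage: MR·MP_N = w.
(110 − 6N)·3 = 42, so N = 16.

N* = 16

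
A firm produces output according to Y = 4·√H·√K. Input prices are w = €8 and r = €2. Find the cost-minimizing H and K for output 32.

Cost minimization requires the marginal rate of technical substitution to equal the input-price ratio: MP_H/MP_K = w/r.
Here MP_H/MP_K = (1/2)·(K/H)/(1/2) = (K/H). Setting this equal to 8/2 = 4 gives K = 4H.
Substituting into Y = 32: 4·H^(1/2)·(4H)^(1/2) = 32.
Solving, H = 4 and K = 16.

H* = 4, K* = 16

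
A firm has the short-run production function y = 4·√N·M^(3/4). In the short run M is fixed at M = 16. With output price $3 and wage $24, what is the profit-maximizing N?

With M = 16, MP_N = (1/2)·4·N^(-1/2)·16^(3/4) = 16·N^(-1/2).
Profit maximization for a price taker requires P·MP_N = w: 3·16·N^(-1/2) = 24.
So N^(-1/2) = 0.5, which gives N = 4.

N* = 4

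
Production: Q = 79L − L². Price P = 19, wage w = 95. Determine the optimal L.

The marginal product of L is MP_L = 79 − 2L.
A price-taking firm hires until the value of the marginal product equals the wage: P·MP_L = w, so 19·(79 − 2L) = 95.
Then 79 − 2L = 5, giving L = 37.

L* = 37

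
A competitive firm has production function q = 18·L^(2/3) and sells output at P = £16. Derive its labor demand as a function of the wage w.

L(w) = 7077888/w³

MP_L = (2/3)·18·L^(-1/3) = 12·L^(-1/3).
Setting P·MP_L = w: 192·L^(-1/3) = w.
Solving for L: L^(-1/3) = w/192, so L = (192/w)^(3).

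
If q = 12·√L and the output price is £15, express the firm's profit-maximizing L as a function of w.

L(w) = 8100/w²

MP_L = (1/2)·12·L^(-1/2) = 6·L^(-1/2).
Setting P·MP_L = w: 90·L^(-1/2) = w.
Solving for L: L^(-1/2) = w/90, so L = (90/w)^(2).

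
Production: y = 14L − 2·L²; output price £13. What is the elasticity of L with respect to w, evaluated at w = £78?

From P·MP_L = w with MP_L = 14 − 4L, labor demand is L(w) = (14 − w/13)/4.
dL/dw = −1/(52) = -1/52.
At w = 78, L = 2, so ε = (dL/dw)·(w/L) = (-1/52)·(78/2) = -0.75.

ε = -0.75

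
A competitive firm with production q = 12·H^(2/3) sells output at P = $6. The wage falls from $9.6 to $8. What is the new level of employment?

From P·MP_H = w with MP_H = 8·H^(-1/3), the labor demand is H(w) = (48/w)^(3).
At w = 9.6: H = 125. At w = 8: H = 216.

H* = 216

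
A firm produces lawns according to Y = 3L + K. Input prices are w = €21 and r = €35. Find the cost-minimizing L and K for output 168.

The inputs are perfect substitutes, so the firm uses whichever has the lower cost per unit of output.
Cost per unit of output via L is 7; via K it is 35. L is cheaper.
Producing Y = 168 with L alone: L = 56, K = 0.

L* = 56, K* = 0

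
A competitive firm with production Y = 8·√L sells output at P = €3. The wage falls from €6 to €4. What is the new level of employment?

L* = 9

From P·MP_L = w with MP_L = 4·L^(-1/2), the labor demand is L(w) = (12/w)^(2).
At w = 6: L = 4. At w = 4: L = 9.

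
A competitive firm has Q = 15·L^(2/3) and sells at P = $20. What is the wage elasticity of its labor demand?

ε = -3

MP_L = (2/3)·15·L^(-1/3), so P·MP_L = w gives 200·L^(-1/3) = w.
Solving, L(w) = (200/w)^(3). This is a constant-elasticity form: L ∝ w^(−3), so ε = −3.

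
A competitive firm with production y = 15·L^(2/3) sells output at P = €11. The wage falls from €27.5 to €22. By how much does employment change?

ΔL = 61

From P·MP_L = w with MP_L = 10·L^(-1/3), the labor demand is L(w) = (110/w)^(3).
At w = 27.5: L = 64. At w = 22: L = 125.
ΔL = 125 − 64 = 61.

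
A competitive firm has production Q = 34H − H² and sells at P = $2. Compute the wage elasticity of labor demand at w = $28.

From P·MP_H = w with MP_H = 34 − 2H, labor demand is H(w) = (34 − w/2)/2.
dH/dw = −1/(4) = -0.25.
At w = 28, H = 10, so ε = (dH/dw)·(w/H) = (-0.25)·(28/10) = -0.7.

ε = -0.7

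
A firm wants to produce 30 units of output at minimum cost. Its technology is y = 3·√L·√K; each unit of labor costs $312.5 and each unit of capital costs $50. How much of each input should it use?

L* = 4, K* = 25

Cost minimization requires the marginal rate of technical substitution to equal the input-price ratio: MP_L/MP_K = w/r.
Here MP_L/MP_K = (1/2)·(K/L)/(1/2) = (K/L). Setting this equal to 312.5/50 = 6.25 gives K = 6.25L.
Substituting into y = 30: 3·L^(1/2)·(6.25L)^(1/2) = 30.
Solving, L = 4 and K = 25.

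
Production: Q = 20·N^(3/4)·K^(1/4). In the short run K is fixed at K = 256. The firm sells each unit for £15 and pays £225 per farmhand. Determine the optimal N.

N* = 256

With K = 256, MP_N = (3/4)·20·N^(-1/4)·256^(1/4) = 60·N^(-1/4).
Profit maximization for a price taker requires P·MP_N = w: 15·60·N^(-1/4) = 225.
So N^(-1/4) = 0.25, which gives N = 256.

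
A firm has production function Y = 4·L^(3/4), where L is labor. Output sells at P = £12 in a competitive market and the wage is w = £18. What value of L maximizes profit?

L* = 16

MP_L = (3/4)·4·L^(-1/4) = 3·L^(-1/4).
Profit maximization for a price taker requires P·MP_L = w: 12·3·L^(-1/4) = 18.
So L^(-1/4) = 0.5, which gives L = 16.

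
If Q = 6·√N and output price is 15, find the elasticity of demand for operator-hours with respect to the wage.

MP_N = (1/2)·6·N^(-1/2), so P·MP_N = w gives 45·N^(-1/2) = w.
Solving, N(w) = (45/w)^(2). This is a constant-elasticity form: N ∝ w^(−2), so ε = −2.

ε = -2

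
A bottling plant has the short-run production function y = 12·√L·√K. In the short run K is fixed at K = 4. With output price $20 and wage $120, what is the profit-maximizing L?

L* = 4

With K = 4, MP_L = (1/2)·12·L^(-1/2)·4^(1/2) = 12·L^(-1/2).
Profit maximization for a price taker requires P·MP_L = w: 20·12·L^(-1/2) = 120.
So L^(-1/2) = 0.5, which gives L = 4.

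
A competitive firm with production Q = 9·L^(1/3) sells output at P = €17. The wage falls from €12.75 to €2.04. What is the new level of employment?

From P·MP_L = w with MP_L = 3·L^(-2/3), the labor demand is L(w) = (51/w)^(3/2).
At w = 12.75: L = 8. At w = 2.04: L = 125.

L* = 125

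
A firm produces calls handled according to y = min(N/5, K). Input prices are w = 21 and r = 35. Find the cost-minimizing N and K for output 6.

N* = 30, K* = 6

With a fixed-proportions technology, the cost-minimizing bundle uses no slack in either input: N/5 = K = y.
So N = 5·6 = 30 and K = 6.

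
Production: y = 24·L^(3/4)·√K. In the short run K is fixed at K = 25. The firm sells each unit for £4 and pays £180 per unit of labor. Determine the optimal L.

With K = 25, MP_L = (3/4)·24·L^(-1/4)·25^(1/2) = 90·L^(-1/4).
Profit maximization for a price taker requires P·MP_L = w: 4·90·L^(-1/4) = 180.
So L^(-1/4) = 0.5, which gives L = 16.

L* = 16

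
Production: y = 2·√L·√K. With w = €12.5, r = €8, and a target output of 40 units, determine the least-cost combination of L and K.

L* = 16, K* = 25

Cost minimization requires the marginal rate of technical substitution to equal the input-price ratio: MP_L/MP_K = w/r.
Here MP_L/MP_K = (1/2)·(K/L)/(1/2) = (K/L). Setting this equal to 12.5/8 = 1.5625 gives K = 1.5625L.
Substituting into y = 40: 2·L^(1/2)·(1.5625L)^(1/2) = 40.
Solving, L = 16 and K = 25.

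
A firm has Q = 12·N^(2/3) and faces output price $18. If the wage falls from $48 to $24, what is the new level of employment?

N* = 216

From P·MP_N = w with MP_N = 8·N^(-1/3), the labor demand is N(w) = (144/w)^(3).
At w = 48: N = 27. At w = 24: N = 216.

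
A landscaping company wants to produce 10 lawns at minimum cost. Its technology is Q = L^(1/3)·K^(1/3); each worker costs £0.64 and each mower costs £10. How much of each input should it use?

L* = 125, K* = 8

Cost minimization requires the marginal rate of technical substitution to equal the input-price ratio: MP_L/MP_K = w/r.
Here MP_L/MP_K = (1/3)·(K/L)/(1/3) = (K/L). Setting this equal to 0.64/10 = 0.064 gives K = 0.064L.
Substituting into Q = 10: L^(1/3)·(0.064L)^(1/3) = 10.
Solving, L = 125 and K = 8.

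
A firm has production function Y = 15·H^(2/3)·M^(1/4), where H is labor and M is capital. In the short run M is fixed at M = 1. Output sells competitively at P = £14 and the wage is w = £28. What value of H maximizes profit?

With M = 1, MP_H = (2/3)·15·H^(-1/3)·1^(1/4) = 10·H^(-1/3).
Profit maximization for a price taker requires P·MP_H = w: 14·10·H^(-1/3) = 28.
So H^(-1/3) = 0.2, which gives H = 125.

H* = 125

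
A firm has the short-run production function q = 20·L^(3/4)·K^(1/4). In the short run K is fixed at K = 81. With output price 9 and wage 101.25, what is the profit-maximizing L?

With K = 81, MP_L = (3/4)·20·L^(-1/4)·81^(1/4) = 45·L^(-1/4).
Profit maximization for a price taker requires P·MP_L = w: 9·45·L^(-1/4) = 101.25.
So L^(-1/4) = 0.25, which gives L = 256.

L* = 256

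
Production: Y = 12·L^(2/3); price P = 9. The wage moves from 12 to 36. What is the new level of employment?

From P·MP_L = w with MP_L = 8·L^(-1/3), the labor demand is L(w) = (72/w)^(3).
At w = 12: L = 216. At w = 36: L = 8.

L* = 8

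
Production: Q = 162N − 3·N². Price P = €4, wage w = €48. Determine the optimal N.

N* = 25

The marginal product of N is MP_N = 162 − 6N.
A price-taking firm hires until the value of the marginal product equals the wage: P·MP_N = w, so 4·(162 − 6N) = 48.
Then 162 − 6N = 12, giving N = 25.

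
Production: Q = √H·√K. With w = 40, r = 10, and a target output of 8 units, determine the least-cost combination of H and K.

Cost minimization requires the marginal rate of technical substitution to equal the input-price ratio: MP_H/MP_K = w/r.
Here MP_H/MP_K = (1/2)·(K/H)/(1/2) = (K/H). Setting this equal to 40/10 = 4 gives K = 4H.
Substituting into Q = 8: H^(1/2)·(4H)^(1/2) = 8.
Solving, H = 4 and K = 16.

H* = 4, K* = 16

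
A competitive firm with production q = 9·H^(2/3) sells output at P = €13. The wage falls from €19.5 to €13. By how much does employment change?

ΔH = 152

From P·MP_H = w with MP_H = 6·H^(-1/3), the labor demand is H(w) = (78/w)^(3).
At w = 19.5: H = 64. At w = 13: H = 216.
ΔH = 216 − 64 = 152.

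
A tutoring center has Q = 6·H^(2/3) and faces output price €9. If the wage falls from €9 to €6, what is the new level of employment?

From P·MP_H = w with MP_H = 4·H^(-1/3), the labor demand is H(w) = (36/w)^(3).
At w = 9: H = 64. At w = 6: H = 216.

H* = 216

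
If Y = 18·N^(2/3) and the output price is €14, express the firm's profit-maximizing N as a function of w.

MP_N = (2/3)·18·N^(-1/3) = 12·N^(-1/3).
Setting P·MP_N = w: 168·N^(-1/3) = w.
Solving for N: N^(-1/3) = w/168, so N = (168/w)^(3).

N(w) = 4741632/w³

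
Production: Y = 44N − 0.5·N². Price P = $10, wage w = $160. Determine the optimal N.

N* = 28

The marginal product of N is MP_N = 44 − N.
A price-taking firm hires until the value of the marginal product equals the wage: P·MP_N = w, so 10·(44 − N) = 160.
Then 44 − N = 16, giving N = 28.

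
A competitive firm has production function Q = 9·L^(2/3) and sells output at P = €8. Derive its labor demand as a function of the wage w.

L(w) = 110592/w³

MP_L = (2/3)·9·L^(-1/3) = 6·L^(-1/3).
Setting P·MP_L = w: 48·L^(-1/3) = w.
Solving for L: L^(-1/3) = w/48, so L = (48/w)^(3).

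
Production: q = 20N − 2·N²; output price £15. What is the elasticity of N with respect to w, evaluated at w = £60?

From P·MP_N = w with MP_N = 20 − 4N, labor demand is N(w) = (20 − w/15)/4.
dN/dw = −1/(60) = -1/60.
At w = 60, N = 4, so ε = (dN/dw)·(w/N) = (-1/60)·(60/4) = -0.25.

ε = -0.25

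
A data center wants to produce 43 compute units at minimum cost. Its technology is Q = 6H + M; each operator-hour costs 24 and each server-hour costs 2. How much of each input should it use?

H* = 0, M* = 43

The inputs are perfect substitutes, so the firm uses whichever has the lower cost per unit of output.
Cost per unit of output via H is 4; via M it is 2. M is cheaper.
Producing Q = 43 with M alone: H = 0, M = 43.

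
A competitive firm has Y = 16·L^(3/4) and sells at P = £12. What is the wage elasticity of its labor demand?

MP_L = (3/4)·16·L^(-1/4), so P·MP_L = w gives 144·L^(-1/4) = w.
Solving, L(w) = (144/w)^(4). This is a constant-elasticity form: L ∝ w^(−4), so ε = −4.

ε = -4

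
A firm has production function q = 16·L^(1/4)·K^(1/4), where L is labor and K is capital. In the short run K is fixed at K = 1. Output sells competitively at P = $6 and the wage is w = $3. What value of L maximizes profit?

L* = 16

With K = 1, MP_L = (1/4)·16·L^(-3/4)·1^(1/4) = 4·L^(-3/4).
Profit maximization for a price taker requires P·MP_L = w: 6·4·L^(-3/4) = 3.
So L^(-3/4) = 0.125, which gives L = 16.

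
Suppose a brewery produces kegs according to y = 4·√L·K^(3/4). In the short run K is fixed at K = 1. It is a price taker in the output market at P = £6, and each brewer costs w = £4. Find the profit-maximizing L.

With K = 1, MP_L = (1/2)·4·L^(-1/2)·1^(3/4) = 2·L^(-1/2).
Profit maximization for a price taker requires P·MP_L = w: 6·2·L^(-1/2) = 4.
So L^(-1/2) = 1/3, which gives L = 9.

L* = 9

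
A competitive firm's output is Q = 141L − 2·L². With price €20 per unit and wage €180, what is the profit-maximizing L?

The marginal product of L is MP_L = 141 − 4L.
A price-taking firm hires until the value of the marginal product equals the wage: P·MP_L = w, so 20·(141 − 4L) = 180.
Then 141 − 4L = 9, giving L = 33.

L* = 33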